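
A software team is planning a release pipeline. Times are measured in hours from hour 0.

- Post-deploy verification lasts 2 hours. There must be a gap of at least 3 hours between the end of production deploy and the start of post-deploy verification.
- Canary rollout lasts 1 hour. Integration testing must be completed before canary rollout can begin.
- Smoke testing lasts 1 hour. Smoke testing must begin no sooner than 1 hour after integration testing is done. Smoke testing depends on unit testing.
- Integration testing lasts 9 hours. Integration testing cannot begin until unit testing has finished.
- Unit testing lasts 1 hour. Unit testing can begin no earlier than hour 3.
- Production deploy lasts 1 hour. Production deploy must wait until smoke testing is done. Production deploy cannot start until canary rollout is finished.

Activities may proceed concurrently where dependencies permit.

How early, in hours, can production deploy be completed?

Unit testing waits on its own release at hour 3, so it starts at hour 3 and finishes at 3 + 1 = hour 4.
After unit testing (finishes hour 4), integration testing can start at hour 4 and finishes at hour 13.
After integration testing (finishes hour 13), canary rollout can start at hour 13 and finishes at hour 14.
Smoke testing has to wait for integration testing (finishes hour 13, plus 1-hour gap → hour 14); unit testing (finishes hour 4). The latest of these is hour 14, so smoke testing runs hour 14 to 14 + 1 = hour 15.
Production deploy has to wait for smoke testing (finishes hour 15); canary rollout (finishes hour 14). The latest of these is hour 15, so production deploy runs hour 15 to 15 + 1 = hour 16.

16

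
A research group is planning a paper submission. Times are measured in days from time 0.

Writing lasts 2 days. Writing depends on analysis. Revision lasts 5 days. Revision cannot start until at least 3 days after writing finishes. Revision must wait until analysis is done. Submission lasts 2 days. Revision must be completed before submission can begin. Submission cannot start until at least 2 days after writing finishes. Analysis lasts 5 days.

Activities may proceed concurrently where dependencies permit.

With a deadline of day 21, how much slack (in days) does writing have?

4

Nothing blocks analysis, so it runs from day 0 to day 5.
Writing waits on analysis (finishes day 5), so it starts at day 5 and finishes at 5 + 2 = day 7.

Working backward from the deadline:
To finish by day 21, submission (duration 2) must start no later than day 19.
Revision feeds into submission (must start by day 19); so revision must finish by day 19 and therefore start by day 14.
Writing must finish in time for revision (must start by day 14, minus 3-day gap → day 11); submission (must start by day 19, minus 2-day gap → day 17). The tightest is day 11, so writing must start by 11 − 2 = day 9.
So writing can start as early as day 5 and as late as day 9, giving 9 − 5 = 4 days of slack.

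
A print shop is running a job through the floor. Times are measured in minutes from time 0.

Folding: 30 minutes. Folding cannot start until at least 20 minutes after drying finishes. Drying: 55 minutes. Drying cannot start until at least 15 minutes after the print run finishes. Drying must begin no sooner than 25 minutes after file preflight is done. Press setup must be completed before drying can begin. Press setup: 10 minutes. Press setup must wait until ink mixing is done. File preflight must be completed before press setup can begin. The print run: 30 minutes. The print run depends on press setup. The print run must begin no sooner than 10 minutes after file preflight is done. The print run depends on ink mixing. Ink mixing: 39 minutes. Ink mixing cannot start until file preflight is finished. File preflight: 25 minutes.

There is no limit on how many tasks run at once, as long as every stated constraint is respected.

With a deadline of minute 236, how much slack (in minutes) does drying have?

Nothing blocks file preflight, so it runs from minute 0 to minute 25.
Ink mixing cannot begin until file preflight (finishes minute 25). It runs from minute 25 to 25 + 39 = minute 64.
Press setup cannot start until ink mixing (finishes minute 64); file preflight (finishes minute 25). The controlling bound is minute 64, so press setup finishes at 64 + 10 = minute 74.
The print run has to wait for press setup (finishes minute 74); file preflight (finishes minute 25, plus 10-minute gap → minute 35); ink mixing (finishes minute 64). The latest of these is minute 74, so the print run runs minute 74 to 74 + 30 = minute 104.
Drying needs all of the print run (finishes minute 104, plus 15-minute gap → minute 119); file preflight (finishes minute 25, plus 25-minute gap → minute 50); press setup (finishes minute 74). That puts its earliest start at minute 119; it finishes at 119 + 55 = minute 174.

Working backward from the deadline:
Folding must finish by minute 236; it takes 30 minutes, so it must start by 236 − 30 = minute 206.
Drying feeds into folding (must start by minute 206, minus 20-minute gap → minute 186); so drying must finish by minute 186 and therefore start by minute 131.
So drying can start as early as minute 119 and as late as minute 131, giving 131 − 119 = 12 minutes of slack.

12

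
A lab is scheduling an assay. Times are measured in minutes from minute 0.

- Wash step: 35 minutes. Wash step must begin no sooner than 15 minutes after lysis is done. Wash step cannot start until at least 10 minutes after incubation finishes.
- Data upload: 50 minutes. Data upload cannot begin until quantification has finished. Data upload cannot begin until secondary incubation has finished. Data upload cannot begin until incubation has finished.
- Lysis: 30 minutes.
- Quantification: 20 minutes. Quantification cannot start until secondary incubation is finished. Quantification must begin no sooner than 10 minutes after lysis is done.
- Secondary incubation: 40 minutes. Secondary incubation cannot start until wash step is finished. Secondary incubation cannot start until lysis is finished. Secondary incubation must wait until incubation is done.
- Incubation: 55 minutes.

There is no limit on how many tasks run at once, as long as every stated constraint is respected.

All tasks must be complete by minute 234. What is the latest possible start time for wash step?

89

Data upload must finish by minute 234; it takes 50 minutes, so it must start by 234 − 50 = minute 184.
Quantification has to be done before data upload (must start by minute 184). That means finishing by minute 184, i.e. starting by 184 − 20 = minute 164.
Secondary incubation has several dependents: quantification (must start by minute 164); data upload (must start by minute 184). The earliest of those limits is minute 164, so secondary incubation must start by 164 − 40 = minute 124.
Wash step has to be done before secondary incubation (must start by minute 124). That means finishing by minute 124, i.e. starting by 124 − 35 = minute 89.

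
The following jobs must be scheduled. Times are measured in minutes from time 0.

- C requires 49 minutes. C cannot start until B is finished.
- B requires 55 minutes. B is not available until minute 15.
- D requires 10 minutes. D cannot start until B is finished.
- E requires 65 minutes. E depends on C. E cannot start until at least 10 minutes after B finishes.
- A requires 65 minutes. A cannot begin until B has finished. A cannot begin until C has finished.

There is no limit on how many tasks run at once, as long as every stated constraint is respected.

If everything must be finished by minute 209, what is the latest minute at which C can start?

95

To finish by minute 209, A (duration 65) must start no later than minute 144.
Nothing follows E; the deadline of minute 209 is its only limit. It must start by 209 − 65 = minute 144.
C must finish in time for A (must start by minute 144); E (must start by minute 144). The tightest is minute 144, so C must start by 144 − 49 = minute 95.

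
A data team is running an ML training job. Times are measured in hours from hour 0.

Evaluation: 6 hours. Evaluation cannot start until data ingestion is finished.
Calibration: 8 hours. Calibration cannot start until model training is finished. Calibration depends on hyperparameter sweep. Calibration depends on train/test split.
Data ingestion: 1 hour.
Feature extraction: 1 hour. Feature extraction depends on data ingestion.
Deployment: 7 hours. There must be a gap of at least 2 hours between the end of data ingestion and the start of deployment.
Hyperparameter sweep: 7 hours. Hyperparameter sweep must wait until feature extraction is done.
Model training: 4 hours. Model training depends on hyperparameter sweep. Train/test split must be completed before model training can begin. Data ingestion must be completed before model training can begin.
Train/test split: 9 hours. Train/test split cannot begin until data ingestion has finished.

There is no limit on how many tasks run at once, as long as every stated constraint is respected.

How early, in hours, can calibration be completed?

Data ingestion can start immediately at hour 0; it finishes at hour 1.
After data ingestion (finishes hour 1), train/test split can start at hour 1 and finishes at hour 10.
After data ingestion (finishes hour 1), feature extraction can start at hour 1 and finishes at hour 2.
After feature extraction (finishes hour 2), hyperparameter sweep can start at hour 2 and finishes at hour 9.
For model training: hyperparameter sweep (finishes hour 9); train/test split (finishes hour 10); data ingestion (finishes hour 1). Taking the maximum gives a start of hour 10, and it finishes at 10 + 4 = hour 14.
Calibration needs all of model training (finishes hour 14); hyperparameter sweep (finishes hour 9); train/test split (finishes hour 10). That puts its earliest start at hour 14; it finishes at 14 + 8 = hour 22.

22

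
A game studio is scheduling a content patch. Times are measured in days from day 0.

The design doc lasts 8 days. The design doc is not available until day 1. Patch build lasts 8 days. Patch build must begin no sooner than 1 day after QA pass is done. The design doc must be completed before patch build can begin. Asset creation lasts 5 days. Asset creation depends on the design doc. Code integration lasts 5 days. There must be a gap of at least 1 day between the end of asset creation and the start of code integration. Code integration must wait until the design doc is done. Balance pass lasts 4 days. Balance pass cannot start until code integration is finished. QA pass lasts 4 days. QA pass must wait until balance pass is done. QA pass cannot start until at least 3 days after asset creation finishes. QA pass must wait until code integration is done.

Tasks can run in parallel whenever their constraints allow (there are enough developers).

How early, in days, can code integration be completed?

20

The design doc cannot begin until its own release at day 1. It runs from day 1 to 1 + 8 = day 9.
Asset creation waits on the design doc (finishes day 9), so it starts at day 9 and finishes at 9 + 5 = day 14.
Code integration has to wait for asset creation (finishes day 14, plus 1-day gap → day 15); the design doc (finishes day 9). The latest of these is day 15, so code integration runs day 15 to 15 + 5 = day 20.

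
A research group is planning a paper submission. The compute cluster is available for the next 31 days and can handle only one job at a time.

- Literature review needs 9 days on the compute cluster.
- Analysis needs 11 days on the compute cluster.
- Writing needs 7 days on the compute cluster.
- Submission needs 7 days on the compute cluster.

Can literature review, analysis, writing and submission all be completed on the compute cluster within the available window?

Running back to back, the jobs need 9 + 11 + 7 + 7 = 34 days on the compute cluster.
Since 34 > 31, they cannot all fit.

No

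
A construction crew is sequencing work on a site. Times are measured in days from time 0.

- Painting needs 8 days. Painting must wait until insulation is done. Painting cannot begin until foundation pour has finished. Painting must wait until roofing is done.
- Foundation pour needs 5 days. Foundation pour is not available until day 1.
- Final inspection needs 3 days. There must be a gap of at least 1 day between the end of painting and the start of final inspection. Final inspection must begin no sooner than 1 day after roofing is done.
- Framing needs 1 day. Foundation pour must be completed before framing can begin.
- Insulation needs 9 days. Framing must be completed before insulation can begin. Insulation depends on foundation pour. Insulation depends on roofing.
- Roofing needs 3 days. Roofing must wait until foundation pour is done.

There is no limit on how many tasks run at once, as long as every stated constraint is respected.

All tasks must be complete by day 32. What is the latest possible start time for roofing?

Final inspection must finish by day 32; it takes 3 days, so it must start by 32 − 3 = day 29.
Painting has to be done before final inspection (must start by day 29, minus 1-day gap → day 28). That means finishing by day 28, i.e. starting by 28 − 8 = day 20.
Since painting (must start by day 20) depends on it, insulation must finish by day 20. Backing off its 9-day duration gives a latest start of day 11.
Roofing feeds insulation (must start by day 11); painting (must start by day 20); final inspection (must start by day 29, minus 1-day gap → day 28). Taking the minimum, roofing must finish by day 11 and start by 11 − 3 = day 8.

8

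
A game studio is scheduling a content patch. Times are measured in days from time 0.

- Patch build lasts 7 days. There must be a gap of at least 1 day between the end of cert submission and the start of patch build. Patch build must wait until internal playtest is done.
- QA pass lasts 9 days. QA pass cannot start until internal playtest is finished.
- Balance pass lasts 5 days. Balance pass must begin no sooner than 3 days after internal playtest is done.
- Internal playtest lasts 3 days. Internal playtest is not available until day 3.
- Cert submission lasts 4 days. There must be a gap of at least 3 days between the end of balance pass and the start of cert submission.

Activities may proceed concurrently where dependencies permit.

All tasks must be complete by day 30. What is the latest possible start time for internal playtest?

4

Patch build has no dependents, so it just needs to finish by day 30. Starting by 30 − 7 = day 23 achieves that.
Since patch build (must start by day 23, minus 1-day gap → day 22) depends on it, cert submission must finish by day 22. Backing off its 4-day duration gives a latest start of day 18.
Balance pass must finish before cert submission (must start by day 18, minus 3-day gap → day 15). With a 5-day duration, balance pass must start by 15 − 5 = day 10.
Nothing follows QA pass; the deadline of day 30 is its only limit. It must start by 30 − 9 = day 21.
Internal playtest feeds balance pass (must start by day 10, minus 3-day gap → day 7); QA pass (must start by day 21); patch build (must start by day 23). Taking the minimum, internal playtest must finish by day 7 and start by 7 − 3 = day 4.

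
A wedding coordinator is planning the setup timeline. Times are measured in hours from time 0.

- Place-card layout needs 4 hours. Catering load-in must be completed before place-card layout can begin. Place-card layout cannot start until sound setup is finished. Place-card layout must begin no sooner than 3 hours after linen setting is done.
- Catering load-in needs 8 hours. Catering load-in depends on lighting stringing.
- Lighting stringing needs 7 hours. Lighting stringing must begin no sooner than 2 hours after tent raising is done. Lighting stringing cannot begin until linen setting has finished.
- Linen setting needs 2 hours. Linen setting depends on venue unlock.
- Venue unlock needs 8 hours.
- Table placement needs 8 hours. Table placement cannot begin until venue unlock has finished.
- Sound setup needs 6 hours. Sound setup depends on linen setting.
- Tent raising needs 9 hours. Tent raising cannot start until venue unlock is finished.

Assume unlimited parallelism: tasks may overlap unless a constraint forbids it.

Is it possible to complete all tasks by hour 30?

Nothing blocks venue unlock, so it runs from hour 0 to hour 8.
Linen setting waits on venue unlock (finishes hour 8), so it starts at hour 8 and finishes at 8 + 2 = hour 10.
Sound setup cannot begin until linen setting (finishes hour 10). It runs from hour 10 to 10 + 6 = hour 16.
Table placement cannot begin until venue unlock (finishes hour 8). It runs from hour 8 to 8 + 8 = hour 16.
After venue unlock (finishes hour 8), tent raising can start at hour 8 and finishes at hour 17.
Lighting stringing needs all of tent raising (finishes hour 17, plus 2-hour gap → hour 19); linen setting (finishes hour 10). That puts its earliest start at hour 19; it finishes at 19 + 7 = hour 26.
After lighting stringing (finishes hour 26), catering load-in can start at hour 26 and finishes at hour 34.
Place-card layout needs all of catering load-in (finishes hour 34); sound setup (finishes hour 16); linen setting (finishes hour 10, plus 3-hour gap → hour 13). That puts its earliest start at hour 34; it finishes at 34 + 4 = hour 38.
The earliest everything can be done is hour 38, which is after the deadline of 30, so it is not possible.

No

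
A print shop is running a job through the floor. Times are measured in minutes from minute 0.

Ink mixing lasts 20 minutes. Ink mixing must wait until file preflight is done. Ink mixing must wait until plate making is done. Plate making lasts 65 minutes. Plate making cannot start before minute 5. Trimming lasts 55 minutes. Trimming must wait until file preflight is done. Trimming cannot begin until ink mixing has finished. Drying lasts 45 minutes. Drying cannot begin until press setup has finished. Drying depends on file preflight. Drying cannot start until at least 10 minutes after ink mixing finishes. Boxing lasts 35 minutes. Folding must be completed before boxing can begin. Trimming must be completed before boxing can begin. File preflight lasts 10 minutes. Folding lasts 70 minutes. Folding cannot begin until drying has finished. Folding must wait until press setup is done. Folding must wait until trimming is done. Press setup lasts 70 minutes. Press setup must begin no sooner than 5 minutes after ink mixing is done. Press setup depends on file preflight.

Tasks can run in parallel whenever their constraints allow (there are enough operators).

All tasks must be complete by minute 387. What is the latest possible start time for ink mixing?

Boxing has no dependents, so it just needs to finish by minute 387. Starting by 387 − 35 = minute 352 achieves that.
Folding has to be done before boxing (must start by minute 352). That means finishing by minute 352, i.e. starting by 352 − 70 = minute 282.
Since folding (must start by minute 282) depends on it, drying must finish by minute 282. Backing off its 45-minute duration gives a latest start of minute 237.
Press setup has several dependents: drying (must start by minute 237); folding (must start by minute 282). The earliest of those limits is minute 237, so press setup must start by 237 − 70 = minute 167.
Trimming feeds folding (must start by minute 282); boxing (must start by minute 352). Taking the minimum, trimming must finish by minute 282 and start by 282 − 55 = minute 227.
Ink mixing must finish in time for press setup (must start by minute 167, minus 5-minute gap → minute 162); drying (must start by minute 237, minus 10-minute gap → minute 227); trimming (must start by minute 227). The tightest is minute 162, so ink mixing must start by 162 − 20 = minute 142.

142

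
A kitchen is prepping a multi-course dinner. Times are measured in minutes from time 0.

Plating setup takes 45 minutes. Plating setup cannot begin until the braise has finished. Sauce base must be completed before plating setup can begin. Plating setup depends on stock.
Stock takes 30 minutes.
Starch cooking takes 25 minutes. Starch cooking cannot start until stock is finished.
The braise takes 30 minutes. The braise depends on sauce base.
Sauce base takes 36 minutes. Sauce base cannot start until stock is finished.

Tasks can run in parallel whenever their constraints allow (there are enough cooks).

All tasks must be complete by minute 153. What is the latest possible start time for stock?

To finish by minute 153, plating setup (duration 45) must start no later than minute 108.
Since plating setup (must start by minute 108) depends on it, the braise must finish by minute 108. Backing off its 30-minute duration gives a latest start of minute 78.
Sauce base must finish in time for the braise (must start by minute 78); plating setup (must start by minute 108). The tightest is minute 78, so sauce base must start by 78 − 36 = minute 42.
Nothing follows starch cooking; the deadline of minute 153 is its only limit. It must start by 153 − 25 = minute 128.
For stock: sauce base (must start by minute 42); starch cooking (must start by minute 128); plating setup (must start by minute 108). The most restrictive is minute 42; with a 30-minute duration, stock must start by minute 12.

12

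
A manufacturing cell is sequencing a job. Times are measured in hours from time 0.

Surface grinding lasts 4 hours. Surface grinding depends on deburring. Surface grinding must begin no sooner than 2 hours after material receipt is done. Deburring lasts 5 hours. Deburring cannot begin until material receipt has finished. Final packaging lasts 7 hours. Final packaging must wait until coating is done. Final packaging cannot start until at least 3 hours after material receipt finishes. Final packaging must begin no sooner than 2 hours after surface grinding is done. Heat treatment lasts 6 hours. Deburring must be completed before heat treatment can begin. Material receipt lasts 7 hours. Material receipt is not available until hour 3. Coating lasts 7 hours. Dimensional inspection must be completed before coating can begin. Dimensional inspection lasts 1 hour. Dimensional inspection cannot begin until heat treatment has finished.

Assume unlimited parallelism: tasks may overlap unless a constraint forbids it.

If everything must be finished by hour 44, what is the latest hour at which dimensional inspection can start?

29

To finish by hour 44, final packaging (duration 7) must start no later than hour 37.
Coating must finish before final packaging (must start by hour 37). With a 7-hour duration, coating must start by 37 − 7 = hour 30.
Dimensional inspection feeds into coating (must start by hour 30); so dimensional inspection must finish by hour 30 and therefore start by hour 29.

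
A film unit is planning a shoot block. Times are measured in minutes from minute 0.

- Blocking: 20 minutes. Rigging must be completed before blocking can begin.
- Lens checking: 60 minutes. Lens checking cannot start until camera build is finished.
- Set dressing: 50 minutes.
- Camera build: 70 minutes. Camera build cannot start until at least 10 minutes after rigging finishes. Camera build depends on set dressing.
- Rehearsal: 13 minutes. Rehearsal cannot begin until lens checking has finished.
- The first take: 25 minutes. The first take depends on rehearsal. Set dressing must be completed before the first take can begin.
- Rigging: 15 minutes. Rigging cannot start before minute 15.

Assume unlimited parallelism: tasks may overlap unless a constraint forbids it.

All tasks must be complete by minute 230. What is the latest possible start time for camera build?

62

To finish by minute 230, the first take (duration 25) must start no later than minute 205.
Rehearsal feeds into the first take (must start by minute 205); so rehearsal must finish by minute 205 and therefore start by minute 192.
Lens checking feeds into rehearsal (must start by minute 192); so lens checking must finish by minute 192 and therefore start by minute 132.
Camera build must finish before lens checking (must start by minute 132). With a 70-minute duration, camera build must start by 132 − 70 = minute 62.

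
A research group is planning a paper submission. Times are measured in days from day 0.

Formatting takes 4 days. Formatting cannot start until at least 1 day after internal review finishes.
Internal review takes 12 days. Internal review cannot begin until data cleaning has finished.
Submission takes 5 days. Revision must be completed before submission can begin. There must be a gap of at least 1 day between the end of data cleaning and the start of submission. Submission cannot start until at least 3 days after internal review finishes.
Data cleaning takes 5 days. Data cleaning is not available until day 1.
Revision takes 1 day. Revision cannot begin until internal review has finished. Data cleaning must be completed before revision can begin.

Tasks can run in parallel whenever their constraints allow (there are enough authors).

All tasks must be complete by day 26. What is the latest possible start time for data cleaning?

Submission has no dependents, so it just needs to finish by day 26. Starting by 26 − 5 = day 21 achieves that.
Revision feeds into submission (must start by day 21); so revision must finish by day 21 and therefore start by day 20.
Formatting has no dependents, so it just needs to finish by day 26. Starting by 26 − 4 = day 22 achieves that.
For internal review: revision (must start by day 20); formatting (must start by day 22, minus 1-day gap → day 21); submission (must start by day 21, minus 3-day gap → day 18). The most restrictive is day 18; with a 12-day duration, internal review must start by day 6.
Data cleaning has several dependents: internal review (must start by day 6); revision (must start by day 20); submission (must start by day 21, minus 1-day gap → day 20). The earliest of those limits is day 6, so data cleaning must start by 6 − 5 = day 1.

1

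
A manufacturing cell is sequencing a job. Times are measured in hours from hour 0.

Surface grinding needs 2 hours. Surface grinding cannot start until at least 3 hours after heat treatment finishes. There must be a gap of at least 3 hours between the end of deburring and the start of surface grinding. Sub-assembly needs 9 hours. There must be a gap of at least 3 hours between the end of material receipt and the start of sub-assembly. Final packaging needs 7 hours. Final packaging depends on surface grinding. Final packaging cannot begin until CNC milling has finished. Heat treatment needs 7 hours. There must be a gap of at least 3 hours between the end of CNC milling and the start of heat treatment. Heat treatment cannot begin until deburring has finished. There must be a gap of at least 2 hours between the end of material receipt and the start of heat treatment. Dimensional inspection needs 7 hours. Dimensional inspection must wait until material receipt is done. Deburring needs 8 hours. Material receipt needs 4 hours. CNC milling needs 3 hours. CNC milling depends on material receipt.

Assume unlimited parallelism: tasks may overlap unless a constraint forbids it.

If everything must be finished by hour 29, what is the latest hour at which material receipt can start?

0

To finish by hour 29, final packaging (duration 7) must start no later than hour 22.
Since final packaging (must start by hour 22) depends on it, surface grinding must finish by hour 22. Backing off its 2-hour duration gives a latest start of hour 20.
Since surface grinding (must start by hour 20, minus 3-hour gap → hour 17) depends on it, heat treatment must finish by hour 17. Backing off its 7-hour duration gives a latest start of hour 10.
For CNC milling: heat treatment (must start by hour 10, minus 3-hour gap → hour 7); final packaging (must start by hour 22). The most restrictive is hour 7; with a 3-hour duration, CNC milling must start by hour 4.
Dimensional inspection must finish by hour 29; it takes 7 hours, so it must start by 29 − 7 = hour 22.
Nothing follows sub-assembly; the deadline of hour 29 is its only limit. It must start by 29 − 9 = hour 20.
Material receipt must finish in time for CNC milling (must start by hour 4); heat treatment (must start by hour 10, minus 2-hour gap → hour 8); dimensional inspection (must start by hour 22); sub-assembly (must start by hour 20, minus 3-hour gap → hour 17). The tightest is hour 4, so material receipt must start by 4 − 4 = hour 0.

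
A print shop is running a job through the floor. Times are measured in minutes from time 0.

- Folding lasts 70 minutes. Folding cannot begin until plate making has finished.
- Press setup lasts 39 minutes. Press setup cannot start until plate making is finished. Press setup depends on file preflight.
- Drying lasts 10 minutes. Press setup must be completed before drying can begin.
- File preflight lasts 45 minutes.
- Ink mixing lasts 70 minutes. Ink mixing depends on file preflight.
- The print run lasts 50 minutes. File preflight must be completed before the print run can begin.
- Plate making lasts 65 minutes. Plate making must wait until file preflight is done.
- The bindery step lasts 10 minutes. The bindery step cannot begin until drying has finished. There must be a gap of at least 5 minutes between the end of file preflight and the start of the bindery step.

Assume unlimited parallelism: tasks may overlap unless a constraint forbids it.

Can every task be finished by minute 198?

Yes

Nothing blocks file preflight, so it runs from minute 0 to minute 45.
The print run cannot begin until file preflight (finishes minute 45). It runs from minute 45 to 45 + 50 = minute 95.
Ink mixing cannot begin until file preflight (finishes minute 45). It runs from minute 45 to 45 + 70 = minute 115.
Plate making cannot begin until file preflight (finishes minute 45). It runs from minute 45 to 45 + 65 = minute 110.
Folding waits on plate making (finishes minute 110), so it starts at minute 110 and finishes at 110 + 70 = minute 180.
Press setup needs all of plate making (finishes minute 110); file preflight (finishes minute 45). That puts its earliest start at minute 110; it finishes at 110 + 39 = minute 149.
Drying waits on press setup (finishes minute 149), so it starts at minute 149 and finishes at 149 + 10 = minute 159.
The bindery step cannot start until drying (finishes minute 159); file preflight (finishes minute 45, plus 5-minute gap → minute 50). The controlling bound is minute 159, so the bindery step finishes at 159 + 10 = minute 169.
Every task is finished by minute 180, which is no later than the deadline of 198, so the schedule is feasible.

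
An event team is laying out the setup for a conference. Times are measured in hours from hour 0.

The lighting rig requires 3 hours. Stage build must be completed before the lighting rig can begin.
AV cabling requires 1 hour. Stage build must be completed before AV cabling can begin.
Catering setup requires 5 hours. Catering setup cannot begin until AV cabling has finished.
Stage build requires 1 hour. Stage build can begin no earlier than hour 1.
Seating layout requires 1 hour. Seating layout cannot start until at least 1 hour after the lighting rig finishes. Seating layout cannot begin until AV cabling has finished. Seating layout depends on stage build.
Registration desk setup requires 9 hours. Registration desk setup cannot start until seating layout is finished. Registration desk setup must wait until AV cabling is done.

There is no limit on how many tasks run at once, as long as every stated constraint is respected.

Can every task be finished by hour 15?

No

Stage build cannot begin until its own release at hour 1. It runs from hour 1 to 1 + 1 = hour 2.
AV cabling cannot begin until stage build (finishes hour 2). It runs from hour 2 to 2 + 1 = hour 3.
Catering setup waits on AV cabling (finishes hour 3), so it starts at hour 3 and finishes at 3 + 5 = hour 8.
After stage build (finishes hour 2), the lighting rig can start at hour 2 and finishes at hour 5.
Seating layout needs all of the lighting rig (finishes hour 5, plus 1-hour gap → hour 6); AV cabling (finishes hour 3); stage build (finishes hour 2). That puts its earliest start at hour 6; it finishes at 6 + 1 = hour 7.
For registration desk setup: seating layout (finishes hour 7); AV cabling (finishes hour 3). Taking the maximum gives a start of hour 7, and it finishes at 7 + 9 = hour 16.
The earliest everything can be done is hour 16, which is after the deadline of 15, so it is not possible.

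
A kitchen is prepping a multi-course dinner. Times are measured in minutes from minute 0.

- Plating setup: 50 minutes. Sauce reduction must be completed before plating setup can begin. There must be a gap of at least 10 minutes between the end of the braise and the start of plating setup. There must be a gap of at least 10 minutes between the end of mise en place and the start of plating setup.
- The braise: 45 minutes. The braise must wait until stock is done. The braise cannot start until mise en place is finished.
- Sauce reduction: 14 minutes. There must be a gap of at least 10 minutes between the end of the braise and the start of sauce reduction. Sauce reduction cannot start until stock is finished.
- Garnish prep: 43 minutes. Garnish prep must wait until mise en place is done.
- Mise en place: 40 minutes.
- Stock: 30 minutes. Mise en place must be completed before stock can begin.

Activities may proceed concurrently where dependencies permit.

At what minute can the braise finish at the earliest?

115

Mise en place can start immediately at minute 0; it finishes at minute 40.
After mise en place (finishes minute 40), stock can start at minute 40 and finishes at minute 70.
The braise has to wait for stock (finishes minute 70); mise en place (finishes minute 40). The latest of these is minute 70, so the braise runs minute 70 to 70 + 45 = minute 115.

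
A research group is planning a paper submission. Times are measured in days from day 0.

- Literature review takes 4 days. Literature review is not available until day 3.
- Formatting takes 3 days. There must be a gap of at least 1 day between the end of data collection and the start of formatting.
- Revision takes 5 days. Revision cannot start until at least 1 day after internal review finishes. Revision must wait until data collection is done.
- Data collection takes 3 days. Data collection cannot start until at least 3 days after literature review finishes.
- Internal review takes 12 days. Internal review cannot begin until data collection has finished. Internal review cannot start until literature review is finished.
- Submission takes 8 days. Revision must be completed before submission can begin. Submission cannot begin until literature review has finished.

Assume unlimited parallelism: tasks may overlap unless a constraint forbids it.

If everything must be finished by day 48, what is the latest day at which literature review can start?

Nothing follows submission; the deadline of day 48 is its only limit. It must start by 48 − 8 = day 40.
Revision feeds into submission (must start by day 40); so revision must finish by day 40 and therefore start by day 35.
Internal review feeds into revision (must start by day 35, minus 1-day gap → day 34); so internal review must finish by day 34 and therefore start by day 22.
Nothing follows formatting; the deadline of day 48 is its only limit. It must start by 48 − 3 = day 45.
Data collection has several dependents: internal review (must start by day 22); revision (must start by day 35); formatting (must start by day 45, minus 1-day gap → day 44). The earliest of those limits is day 22, so data collection must start by 22 − 3 = day 19.
Literature review must finish in time for data collection (must start by day 19, minus 3-day gap → day 16); internal review (must start by day 22); submission (must start by day 40). The tightest is day 16, so literature review must start by 16 − 4 = day 12.

12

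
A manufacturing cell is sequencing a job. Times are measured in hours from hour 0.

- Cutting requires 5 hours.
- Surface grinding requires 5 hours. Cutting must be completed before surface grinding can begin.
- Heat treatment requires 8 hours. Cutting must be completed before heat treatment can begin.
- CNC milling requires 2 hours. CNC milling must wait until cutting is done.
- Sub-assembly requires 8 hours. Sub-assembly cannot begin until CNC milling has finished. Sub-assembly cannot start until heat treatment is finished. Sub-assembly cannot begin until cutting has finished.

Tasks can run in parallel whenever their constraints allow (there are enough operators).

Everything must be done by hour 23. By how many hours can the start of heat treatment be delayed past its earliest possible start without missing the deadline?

Cutting can start immediately at hour 0; it finishes at hour 5.
After cutting (finishes hour 5), heat treatment can start at hour 5 and finishes at hour 13.

Working backward from the deadline:
Sub-assembly has no dependents, so it just needs to finish by hour 23. Starting by 23 − 8 = hour 15 achieves that.
Since sub-assembly (must start by hour 15) depends on it, heat treatment must finish by hour 15. Backing off its 8-hour duration gives a latest start of hour 7.
So heat treatment can start as early as hour 5 and as late as hour 7, giving 7 − 5 = 2 hours of slack.

2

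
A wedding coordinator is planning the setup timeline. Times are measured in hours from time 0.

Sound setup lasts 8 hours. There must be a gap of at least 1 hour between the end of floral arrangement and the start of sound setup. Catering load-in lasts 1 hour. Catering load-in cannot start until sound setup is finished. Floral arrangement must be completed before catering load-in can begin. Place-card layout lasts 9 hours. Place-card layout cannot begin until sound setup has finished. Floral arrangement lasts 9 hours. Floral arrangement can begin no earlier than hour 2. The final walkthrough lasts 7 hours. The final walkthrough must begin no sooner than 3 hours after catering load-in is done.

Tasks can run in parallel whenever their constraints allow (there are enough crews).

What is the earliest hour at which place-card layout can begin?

Floral arrangement cannot begin until its own release at hour 2. It runs from hour 2 to 2 + 9 = hour 11.
After floral arrangement (finishes hour 11, plus 1-hour gap → hour 12), sound setup can start at hour 12 and finishes at hour 20.
Place-card layout waits on sound setup (finishes hour 20), so the earliest it can start is hour 20.

20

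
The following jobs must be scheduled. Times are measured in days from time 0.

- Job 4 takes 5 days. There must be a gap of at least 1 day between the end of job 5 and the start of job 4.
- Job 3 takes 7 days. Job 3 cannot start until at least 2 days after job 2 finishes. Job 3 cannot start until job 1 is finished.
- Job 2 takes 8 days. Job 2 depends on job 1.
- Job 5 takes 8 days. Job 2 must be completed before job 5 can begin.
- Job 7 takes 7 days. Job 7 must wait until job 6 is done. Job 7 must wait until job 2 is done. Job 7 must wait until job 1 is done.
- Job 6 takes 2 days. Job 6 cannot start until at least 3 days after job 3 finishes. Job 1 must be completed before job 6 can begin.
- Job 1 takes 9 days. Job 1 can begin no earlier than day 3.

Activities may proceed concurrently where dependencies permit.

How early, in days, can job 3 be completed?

After its own release at day 3, job 1 can start at day 3 and finishes at day 12.
After job 1 (finishes day 12), job 2 can start at day 12 and finishes at day 20.
Job 3 needs all of job 2 (finishes day 20, plus 2-day gap → day 22); job 1 (finishes day 12). That puts its earliest start at day 22; it finishes at 22 + 7 = day 29.

29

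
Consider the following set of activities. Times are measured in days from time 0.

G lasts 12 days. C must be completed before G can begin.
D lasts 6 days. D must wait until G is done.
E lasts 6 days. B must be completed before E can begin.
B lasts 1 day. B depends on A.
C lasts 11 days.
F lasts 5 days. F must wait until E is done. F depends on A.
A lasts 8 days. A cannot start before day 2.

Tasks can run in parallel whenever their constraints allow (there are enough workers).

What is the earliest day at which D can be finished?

29

C has no prerequisites, so it starts at day 0 and finishes at day 11.
After C (finishes day 11), G can start at day 11 and finishes at day 23.
D waits on G (finishes day 23), so it starts at day 23 and finishes at 23 + 6 = day 29.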